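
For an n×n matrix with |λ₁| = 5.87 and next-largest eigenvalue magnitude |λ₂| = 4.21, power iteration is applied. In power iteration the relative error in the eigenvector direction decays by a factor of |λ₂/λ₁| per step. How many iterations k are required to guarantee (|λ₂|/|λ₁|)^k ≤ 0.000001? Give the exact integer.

|λ₂/λ₁| = 4.21/5.87 = 0.71721
Need k ≥ ln(0.000001) / ln(0.71721) = -13.8155 / -0.3324 ≈ 41.564
Smallest integer k satisfying the bound: 42

42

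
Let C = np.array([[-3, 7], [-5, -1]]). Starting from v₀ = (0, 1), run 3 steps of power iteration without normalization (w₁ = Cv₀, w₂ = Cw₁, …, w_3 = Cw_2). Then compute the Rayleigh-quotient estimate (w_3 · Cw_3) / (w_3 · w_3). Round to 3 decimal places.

-2.871

w1 = Cv₀ = ((-3)·0 + 7·1; (-5)·0 + (-1)·1) = (7, -1)
w2 = Cw1 = ((-3)·7 + 7·(-1); (-5)·7 + (-1)·(-1)) = (-28, -34)
w3 = Cw2 = (-154, 174)
Cw3 = (1680, 596)
w3·Cw3 = (-154)·1680 + 174·596 = -155016; w3·w3 = (-154)·(-154) + 174·174 = 53992
λ ≈ -155016/53992 = -2.871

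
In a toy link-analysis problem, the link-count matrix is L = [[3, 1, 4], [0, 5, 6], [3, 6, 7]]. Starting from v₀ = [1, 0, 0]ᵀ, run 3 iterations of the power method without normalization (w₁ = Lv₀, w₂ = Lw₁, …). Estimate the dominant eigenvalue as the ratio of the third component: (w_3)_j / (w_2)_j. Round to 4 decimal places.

λ ≈ 12.7000

w1 = Lv₀ = (3, 0, 3)
w2 = Lw1 = (21, 18, 30)
w3 = Lw2 = (201, 270, 381)
Ratio at component: 381 / 30 = 12.7000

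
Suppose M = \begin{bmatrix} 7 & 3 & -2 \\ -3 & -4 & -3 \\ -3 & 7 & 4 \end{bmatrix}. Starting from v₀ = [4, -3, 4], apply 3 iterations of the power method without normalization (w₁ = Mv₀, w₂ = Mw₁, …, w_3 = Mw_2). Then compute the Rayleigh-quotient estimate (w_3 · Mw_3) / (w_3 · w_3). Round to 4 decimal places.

λ ≈ 8.2460

w1 = Mv₀ = (11, -12, -17)
w2 = Mw1 = (75, 66, -185)
w3 = Mw2 = (1093, 66, -503)
Mw3 = (8855, -2034, -4829)
w3·Mw3 = 1093·8855 + 66·(-2034) + (-503)·(-4829) = 11973258; w3·w3 = 1093·1093 + 66·66 + (-503)·(-503) = 1452014
λ ≈ 11973258/1452014 = 8.2460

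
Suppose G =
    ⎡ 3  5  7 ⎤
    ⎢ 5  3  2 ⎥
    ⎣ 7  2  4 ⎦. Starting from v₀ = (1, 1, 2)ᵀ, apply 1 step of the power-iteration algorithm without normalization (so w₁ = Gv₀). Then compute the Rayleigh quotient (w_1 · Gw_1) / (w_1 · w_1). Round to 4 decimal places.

w1 = Gv₀ = (22, 12, 17)
Gw1 = (245, 180, 246)
w1·Gw1 = 22·245 + 12·180 + 17·246 = 11732; w1·w1 = 22·22 + 12·12 + 17·17 = 917
λ ≈ 11732/917 = 12.7939

12.7939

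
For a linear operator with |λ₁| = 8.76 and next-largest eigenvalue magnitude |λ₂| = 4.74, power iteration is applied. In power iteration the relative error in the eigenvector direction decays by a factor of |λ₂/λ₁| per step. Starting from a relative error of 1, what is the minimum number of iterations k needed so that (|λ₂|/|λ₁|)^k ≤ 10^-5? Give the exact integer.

|λ₂/λ₁| = 4.74/8.76 = 0.54110
Need k ≥ ln(10^-5) / ln(0.54110) = -11.5129 / -0.6142 ≈ 18.746
Smallest integer k satisfying the bound: 19

19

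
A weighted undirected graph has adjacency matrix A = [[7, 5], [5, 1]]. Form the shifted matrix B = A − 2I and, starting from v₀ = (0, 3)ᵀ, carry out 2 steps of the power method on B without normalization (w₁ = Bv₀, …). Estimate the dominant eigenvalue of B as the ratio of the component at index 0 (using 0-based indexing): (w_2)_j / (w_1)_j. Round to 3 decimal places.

4.000

B = A − 2I has rows (5, 5); (5, -1)
w1 = Bv₀ = (5·0 + 5·3; 5·0 + (-1)·3) = (15, -3)
w2 = Bw1 = (5·15 + 5·(-3); 5·15 + (-1)·(-3)) = (60, 78)
Ratio: 60/15 = 4.000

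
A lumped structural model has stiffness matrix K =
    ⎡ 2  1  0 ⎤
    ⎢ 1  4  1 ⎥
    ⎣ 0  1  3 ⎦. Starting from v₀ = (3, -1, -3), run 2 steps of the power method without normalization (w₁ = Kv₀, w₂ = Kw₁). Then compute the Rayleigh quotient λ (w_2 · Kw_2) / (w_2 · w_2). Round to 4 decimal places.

3.9682

w1 = Kv₀ = (2·3 + 1·(-1) + 0·(-3); 1·3 + 4·(-1) + 1·(-3); 0·3 + 1·(-1) + 3·(-3)) = (5, -4, -10)
w2 = Kw1 = (2·5 + 1·(-4) + 0·(-10); 1·5 + 4·(-4) + 1·(-10); 0·5 + 1·(-4) + 3·(-10)) = (6, -21, -34)
Kw2 = (-9, -112, -123)
w2·Kw2 = 6·(-9) + (-21)·(-112) + (-34)·(-123) = 6480; w2·w2 = 6·6 + (-21)·(-21) + (-34)·(-34) = 1633
λ ≈ 6480/1633 = 3.9682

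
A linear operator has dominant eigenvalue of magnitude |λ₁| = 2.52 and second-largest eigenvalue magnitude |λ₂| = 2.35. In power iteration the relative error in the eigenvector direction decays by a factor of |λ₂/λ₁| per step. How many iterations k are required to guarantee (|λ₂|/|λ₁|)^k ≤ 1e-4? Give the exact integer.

|λ₂/λ₁| = 2.35/2.52 = 0.93254
Need k ≥ ln(1e-4) / ln(0.93254) = -9.2103 / -0.0698 ≈ 131.871
Smallest integer k satisfying the bound: 132

132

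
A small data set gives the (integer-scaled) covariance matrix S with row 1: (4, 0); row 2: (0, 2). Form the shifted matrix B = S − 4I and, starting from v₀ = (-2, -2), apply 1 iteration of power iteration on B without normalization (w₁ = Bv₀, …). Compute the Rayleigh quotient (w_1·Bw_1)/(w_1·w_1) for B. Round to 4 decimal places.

-2.0000

B = S − 4I has rows (0, 0); (0, -2)
w1 = Bv₀ = (0·(-2) + 0·(-2); 0·(-2) + (-2)·(-2)) = (0, 4)
Bw1 = (0, -8)
w1·Bw1 = -32; w1·w1 = 16; μ ≈ -32/16 = -2.0000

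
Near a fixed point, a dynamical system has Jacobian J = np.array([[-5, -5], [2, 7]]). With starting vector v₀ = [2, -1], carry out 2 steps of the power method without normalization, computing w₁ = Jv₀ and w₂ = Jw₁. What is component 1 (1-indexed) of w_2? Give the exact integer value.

w1 = Jv₀ = (-5, -3)
w2 = Jw1 = (40, -31)
The requested component of w2 is 40.

40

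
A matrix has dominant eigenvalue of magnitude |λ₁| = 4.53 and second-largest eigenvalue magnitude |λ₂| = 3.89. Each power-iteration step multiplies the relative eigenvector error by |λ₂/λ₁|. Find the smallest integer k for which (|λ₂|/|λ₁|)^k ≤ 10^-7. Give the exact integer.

106

|λ₂/λ₁| = 3.89/4.53 = 0.85872
Need k ≥ ln(10^-7) / ln(0.85872) = -16.1181 / -0.1523 ≈ 105.822
Smallest integer k satisfying the bound: 106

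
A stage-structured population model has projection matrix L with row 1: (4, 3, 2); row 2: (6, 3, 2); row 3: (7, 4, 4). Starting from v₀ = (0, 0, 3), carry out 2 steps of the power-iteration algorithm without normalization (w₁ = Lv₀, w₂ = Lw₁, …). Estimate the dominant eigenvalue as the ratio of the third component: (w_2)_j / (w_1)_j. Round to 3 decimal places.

w1 = Lv₀ = (4·0 + 3·0 + 2·3; 6·0 + 3·0 + 2·3; 7·0 + 4·0 + 4·3) = (6, 6, 12)
w2 = Lw1 = (4·6 + 3·6 + 2·12; 6·6 + 3·6 + 2·12; 7·6 + 4·6 + 4·12) = (66, 78, 114)
Ratio at component: 114 / 12 = 9.500

9.500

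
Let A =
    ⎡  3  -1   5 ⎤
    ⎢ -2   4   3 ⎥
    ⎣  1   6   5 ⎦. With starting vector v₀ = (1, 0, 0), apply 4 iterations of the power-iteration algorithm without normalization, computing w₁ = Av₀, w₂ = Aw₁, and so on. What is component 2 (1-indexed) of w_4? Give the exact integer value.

w1 = Av₀ = (3·1 + (-1)·0 + 5·0; (-2)·1 + 4·0 + 3·0; 1·1 + 6·0 + 5·0) = (3, -2, 1)
w2 = Aw1 = (3·3 + (-1)·(-2) + 5·1; (-2)·3 + 4·(-2) + 3·1; 1·3 + 6·(-2) + 5·1) = (16, -11, -4)
w3 = Aw2 = (39, -88, -70)
w4 = Aw3 = (-145, -640, -839)
The requested component of w4 is -640.

-640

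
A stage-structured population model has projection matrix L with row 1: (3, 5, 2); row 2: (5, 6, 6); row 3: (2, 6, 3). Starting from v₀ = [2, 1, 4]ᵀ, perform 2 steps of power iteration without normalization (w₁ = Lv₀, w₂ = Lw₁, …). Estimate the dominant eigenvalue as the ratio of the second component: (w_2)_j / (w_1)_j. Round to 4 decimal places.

w1 = Lv₀ = (19, 40, 22)
w2 = Lw1 = (301, 467, 344)
Ratio at component: 467 / 40 = 11.6750

λ ≈ 11.6750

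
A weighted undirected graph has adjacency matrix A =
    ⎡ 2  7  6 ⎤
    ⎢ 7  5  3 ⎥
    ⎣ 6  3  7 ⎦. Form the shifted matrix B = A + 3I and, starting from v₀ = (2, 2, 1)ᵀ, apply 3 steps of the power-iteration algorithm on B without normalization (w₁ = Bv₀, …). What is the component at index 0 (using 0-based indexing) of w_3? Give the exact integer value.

B = A + 3I has rows (5, 7, 6); (7, 8, 3); (6, 3, 10)
w1 = Bv₀ = (5·2 + 7·2 + 6·1; 7·2 + 8·2 + 3·1; 6·2 + 3·2 + 10·1) = (30, 33, 28)
w2 = Bw1 = (5·30 + 7·33 + 6·28; 7·30 + 8·33 + 3·28; 6·30 + 3·33 + 10·28) = (549, 558, 559)
w3 = Bw2 = (10005, 9984, 10558)
Requested component of w3: 10005

10005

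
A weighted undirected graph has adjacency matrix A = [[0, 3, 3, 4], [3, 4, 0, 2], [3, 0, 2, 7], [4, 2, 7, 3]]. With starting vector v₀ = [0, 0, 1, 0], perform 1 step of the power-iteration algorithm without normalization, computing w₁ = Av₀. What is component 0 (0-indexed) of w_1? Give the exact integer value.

3

w1 = Av₀ = (3, 0, 2, 7)
The requested component of w1 is 3.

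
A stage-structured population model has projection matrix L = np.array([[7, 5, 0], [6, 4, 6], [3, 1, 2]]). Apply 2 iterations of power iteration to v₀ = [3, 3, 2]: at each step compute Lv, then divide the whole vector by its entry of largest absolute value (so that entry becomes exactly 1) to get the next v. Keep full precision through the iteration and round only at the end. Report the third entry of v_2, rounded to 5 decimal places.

0.37917

Lv0 = (36.000000, 42.000000, 16.000000); divide by 42.000000 → v1 = (0.857143, 1.000000, 0.380952)
Lv1 = (11.000000, 11.428571, 4.333333); divide by 11.428571 → v2 = (0.962500, 1.000000, 0.379167)
Requested entry of v2: 182/480 = 0.37917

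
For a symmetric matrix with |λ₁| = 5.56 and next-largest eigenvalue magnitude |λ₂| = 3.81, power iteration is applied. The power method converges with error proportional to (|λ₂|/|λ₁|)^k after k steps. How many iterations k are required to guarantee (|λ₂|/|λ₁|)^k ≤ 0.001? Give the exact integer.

19

|λ₂/λ₁| = 3.81/5.56 = 0.68525
Need k ≥ ln(0.001) / ln(0.68525) = -6.9078 / -0.3780 ≈ 18.276
Smallest integer k satisfying the bound: 19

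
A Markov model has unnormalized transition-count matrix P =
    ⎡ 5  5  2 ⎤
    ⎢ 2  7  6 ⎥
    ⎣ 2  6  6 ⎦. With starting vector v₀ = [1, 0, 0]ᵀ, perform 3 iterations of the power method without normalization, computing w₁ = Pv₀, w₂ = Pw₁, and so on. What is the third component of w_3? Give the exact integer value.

w1 = Pv₀ = (5·1 + 5·0 + 2·0; 2·1 + 7·0 + 6·0; 2·1 + 6·0 + 6·0) = (5, 2, 2)
w2 = Pw1 = (5·5 + 5·2 + 2·2; 2·5 + 7·2 + 6·2; 2·5 + 6·2 + 6·2) = (39, 36, 34)
w3 = Pw2 = (443, 534, 498)
The requested component of w3 is 498.

498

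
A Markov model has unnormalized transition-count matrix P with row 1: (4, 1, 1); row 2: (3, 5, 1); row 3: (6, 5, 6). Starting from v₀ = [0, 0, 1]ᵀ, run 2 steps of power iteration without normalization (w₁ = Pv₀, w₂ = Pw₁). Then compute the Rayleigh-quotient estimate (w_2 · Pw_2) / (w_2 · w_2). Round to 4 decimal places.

w1 = Pv₀ = (4·0 + 1·0 + 1·1; 3·0 + 5·0 + 1·1; 6·0 + 5·0 + 6·1) = (1, 1, 6)
w2 = Pw1 = (4·1 + 1·1 + 1·6; 3·1 + 5·1 + 1·6; 6·1 + 5·1 + 6·6) = (11, 14, 47)
Pw2 = (105, 150, 418)
w2·Pw2 = 11·105 + 14·150 + 47·418 = 22901; w2·w2 = 11·11 + 14·14 + 47·47 = 2526
λ ≈ 22901/2526 = 9.0661

λ ≈ 9.0661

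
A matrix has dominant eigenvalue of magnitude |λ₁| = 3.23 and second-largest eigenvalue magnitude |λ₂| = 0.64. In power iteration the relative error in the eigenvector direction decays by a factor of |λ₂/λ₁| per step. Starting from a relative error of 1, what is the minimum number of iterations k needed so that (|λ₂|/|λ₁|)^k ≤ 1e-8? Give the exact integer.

|λ₂/λ₁| = 0.64/3.23 = 0.19814
Need k ≥ ln(1e-8) / ln(0.19814) = -18.4207 / -1.6188 ≈ 11.379
Smallest integer k satisfying the bound: 12

12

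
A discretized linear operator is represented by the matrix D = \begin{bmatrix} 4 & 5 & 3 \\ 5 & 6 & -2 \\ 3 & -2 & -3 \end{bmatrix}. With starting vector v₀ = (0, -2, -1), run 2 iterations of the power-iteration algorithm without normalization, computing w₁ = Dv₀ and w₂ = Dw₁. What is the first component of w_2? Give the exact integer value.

-81

w1 = Dv₀ = (-13, -10, 7)
w2 = Dw1 = (-81, -139, -40)
The requested component of w2 is -81.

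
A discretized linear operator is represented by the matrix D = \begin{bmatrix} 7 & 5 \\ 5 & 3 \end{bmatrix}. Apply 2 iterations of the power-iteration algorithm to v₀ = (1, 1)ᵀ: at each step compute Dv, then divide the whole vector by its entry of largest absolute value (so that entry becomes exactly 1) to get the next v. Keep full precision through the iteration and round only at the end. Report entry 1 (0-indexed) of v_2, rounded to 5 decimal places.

0.67742

Dv0 = (12.000000, 8.000000); divide by 12.000000 → v1 = (1.000000, 0.666667)
Dv1 = (10.333333, 7.000000); divide by 10.333333 → v2 = (1.000000, 0.677419)
Requested entry of v2: 84/124 = 0.67742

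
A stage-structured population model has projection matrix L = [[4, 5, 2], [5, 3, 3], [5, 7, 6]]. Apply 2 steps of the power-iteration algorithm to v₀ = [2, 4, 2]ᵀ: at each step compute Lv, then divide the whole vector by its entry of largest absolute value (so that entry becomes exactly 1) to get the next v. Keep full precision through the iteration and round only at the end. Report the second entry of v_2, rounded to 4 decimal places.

0.6006

Lv0 = (32.00000, 28.00000, 50.00000); divide by 50.00000 → v1 = (0.64000, 0.56000, 1.00000)
Lv1 = (7.36000, 7.88000, 13.12000); divide by 13.12000 → v2 = (0.56098, 0.60061, 1.00000)
Requested entry of v2: 394/656 = 0.6006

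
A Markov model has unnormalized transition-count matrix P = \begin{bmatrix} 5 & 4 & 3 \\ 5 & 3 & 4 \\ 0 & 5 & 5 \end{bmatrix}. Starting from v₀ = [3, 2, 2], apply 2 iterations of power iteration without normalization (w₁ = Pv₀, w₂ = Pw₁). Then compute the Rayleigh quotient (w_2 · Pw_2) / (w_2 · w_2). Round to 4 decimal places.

w1 = Pv₀ = (29, 29, 20)
w2 = Pw1 = (321, 312, 245)
Pw2 = (3588, 3521, 2785)
w2·Pw2 = 321·3588 + 312·3521 + 245·2785 = 2932625; w2·w2 = 321·321 + 312·312 + 245·245 = 260410
λ ≈ 2932625/260410 = 11.2616

11.2616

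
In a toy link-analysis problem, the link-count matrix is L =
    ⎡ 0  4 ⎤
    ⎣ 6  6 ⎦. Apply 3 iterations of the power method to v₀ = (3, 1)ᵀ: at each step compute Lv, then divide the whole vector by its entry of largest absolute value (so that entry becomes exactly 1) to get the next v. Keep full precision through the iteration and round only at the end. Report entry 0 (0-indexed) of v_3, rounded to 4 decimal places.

Lv0 = (4.00000, 24.00000); divide by 24.00000 → v1 = (0.16667, 1.00000)
Lv1 = (4.00000, 7.00000); divide by 7.00000 → v2 = (0.57143, 1.00000)
Lv2 = (4.00000, 9.42857); divide by 9.42857 → v3 = (0.42424, 1.00000)
Requested entry of v3: 672/1584 = 0.4242

0.4242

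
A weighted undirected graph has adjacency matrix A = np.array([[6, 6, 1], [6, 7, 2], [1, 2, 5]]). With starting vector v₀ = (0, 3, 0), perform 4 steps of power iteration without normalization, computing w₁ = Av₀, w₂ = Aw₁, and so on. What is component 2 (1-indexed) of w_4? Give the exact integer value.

45663

w1 = Av₀ = (6·0 + 6·3 + 1·0; 6·0 + 7·3 + 2·0; 1·0 + 2·3 + 5·0) = (18, 21, 6)
w2 = Aw1 = (6·18 + 6·21 + 1·6; 6·18 + 7·21 + 2·6; 1·18 + 2·21 + 5·6) = (240, 267, 90)
w3 = Aw2 = (3132, 3489, 1224)
w4 = Aw3 = (40950, 45663, 16230)
The requested component of w4 is 45663.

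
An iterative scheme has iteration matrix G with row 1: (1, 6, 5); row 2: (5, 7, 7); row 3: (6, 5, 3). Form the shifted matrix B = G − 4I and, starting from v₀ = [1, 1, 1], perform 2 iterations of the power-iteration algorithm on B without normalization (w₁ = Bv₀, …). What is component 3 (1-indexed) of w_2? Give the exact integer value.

113

B = G − 4I has rows (-3, 6, 5); (5, 3, 7); (6, 5, -1)
w1 = Bv₀ = (8, 15, 10)
w2 = Bw1 = (116, 155, 113)
Requested component of w2: 113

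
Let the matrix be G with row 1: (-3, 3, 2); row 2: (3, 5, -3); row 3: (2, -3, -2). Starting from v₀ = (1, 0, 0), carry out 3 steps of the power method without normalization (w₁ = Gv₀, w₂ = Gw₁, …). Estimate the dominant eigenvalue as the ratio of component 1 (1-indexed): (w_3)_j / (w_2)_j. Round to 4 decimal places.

-4.7273

w1 = Gv₀ = ((-3)·1 + 3·0 + 2·0; 3·1 + 5·0 + (-3)·0; 2·1 + (-3)·0 + (-2)·0) = (-3, 3, 2)
w2 = Gw1 = ((-3)·(-3) + 3·3 + 2·2; 3·(-3) + 5·3 + (-3)·2; 2·(-3) + (-3)·3 + (-2)·2) = (22, 0, -19)
w3 = Gw2 = (-104, 123, 82)
Ratio at component: -104 / 22 = -4.7273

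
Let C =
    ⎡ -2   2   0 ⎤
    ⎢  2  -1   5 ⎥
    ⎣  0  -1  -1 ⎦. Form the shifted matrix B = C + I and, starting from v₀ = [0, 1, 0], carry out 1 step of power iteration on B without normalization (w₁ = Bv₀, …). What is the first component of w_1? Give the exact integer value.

2

B = C + I has rows (-1, 2, 0); (2, 0, 5); (0, -1, 0)
w1 = Bv₀ = (2, 0, -1)
Requested component of w1: 2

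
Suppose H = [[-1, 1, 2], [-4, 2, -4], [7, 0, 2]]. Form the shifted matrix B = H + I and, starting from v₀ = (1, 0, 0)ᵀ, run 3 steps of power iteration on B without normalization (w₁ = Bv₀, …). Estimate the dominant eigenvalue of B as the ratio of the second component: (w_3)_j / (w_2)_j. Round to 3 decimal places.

B = H + I has rows (0, 1, 2); (-4, 3, -4); (7, 0, 3)
w1 = Bv₀ = (0·1 + 1·0 + 2·0; (-4)·1 + 3·0 + (-4)·0; 7·1 + 0·0 + 3·0) = (0, -4, 7)
w2 = Bw1 = (0·0 + 1·(-4) + 2·7; (-4)·0 + 3·(-4) + (-4)·7; 7·0 + 0·(-4) + 3·7) = (10, -40, 21)
w3 = Bw2 = (2, -244, 133)
Ratio: -244/-40 = 6.100

6.100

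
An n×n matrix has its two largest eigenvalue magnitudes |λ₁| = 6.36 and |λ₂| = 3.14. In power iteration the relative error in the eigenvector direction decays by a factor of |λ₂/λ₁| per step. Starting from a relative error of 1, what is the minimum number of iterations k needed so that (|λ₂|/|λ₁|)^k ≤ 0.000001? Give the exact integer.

20

|λ₂/λ₁| = 3.14/6.36 = 0.49371
Need k ≥ ln(0.000001) / ln(0.49371) = -13.8155 / -0.7058 ≈ 19.574
Smallest integer k satisfying the bound: 20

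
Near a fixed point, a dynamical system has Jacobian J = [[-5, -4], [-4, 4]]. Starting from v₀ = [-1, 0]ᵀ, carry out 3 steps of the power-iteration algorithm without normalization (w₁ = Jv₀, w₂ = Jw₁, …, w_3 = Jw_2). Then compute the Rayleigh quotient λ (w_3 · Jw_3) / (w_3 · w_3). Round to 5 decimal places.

-5.91212

w1 = Jv₀ = ((-5)·(-1) + (-4)·0; (-4)·(-1) + 4·0) = (5, 4)
w2 = Jw1 = ((-5)·5 + (-4)·4; (-4)·5 + 4·4) = (-41, -4)
w3 = Jw2 = (221, 148)
Jw3 = (-1697, -292)
w3·Jw3 = 221·(-1697) + 148·(-292) = -418253; w3·w3 = 221·221 + 148·148 = 70745
λ ≈ -418253/70745 = -5.91212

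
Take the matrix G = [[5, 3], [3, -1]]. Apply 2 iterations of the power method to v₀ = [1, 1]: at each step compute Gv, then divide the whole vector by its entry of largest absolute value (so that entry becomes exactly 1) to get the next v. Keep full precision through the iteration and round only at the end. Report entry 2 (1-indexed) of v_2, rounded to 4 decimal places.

Gv0 = (8.00000, 2.00000); divide by 8.00000 → v1 = (1.00000, 0.25000)
Gv1 = (5.75000, 2.75000); divide by 5.75000 → v2 = (1.00000, 0.47826)
Requested entry of v2: 22/46 = 0.4783

0.4783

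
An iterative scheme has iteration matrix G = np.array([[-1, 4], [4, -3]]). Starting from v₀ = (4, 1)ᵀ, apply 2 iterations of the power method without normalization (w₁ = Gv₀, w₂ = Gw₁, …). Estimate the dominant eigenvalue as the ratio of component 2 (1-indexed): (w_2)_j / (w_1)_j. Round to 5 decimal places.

λ ≈ -3.00000

w1 = Gv₀ = (0, 13)
w2 = Gw1 = (52, -39)
Ratio at component: -39 / 13 = -3.00000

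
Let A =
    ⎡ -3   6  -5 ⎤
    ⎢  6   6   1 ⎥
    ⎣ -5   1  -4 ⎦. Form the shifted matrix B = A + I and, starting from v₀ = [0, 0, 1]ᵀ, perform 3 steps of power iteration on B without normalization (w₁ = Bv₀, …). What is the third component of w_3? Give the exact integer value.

B = A + I has rows (-2, 6, -5); (6, 7, 1); (-5, 1, -3)
w1 = Bv₀ = (-5, 1, -3)
w2 = Bw1 = (31, -26, 35)
w3 = Bw2 = (-393, 39, -286)
Requested component of w3: -286

-286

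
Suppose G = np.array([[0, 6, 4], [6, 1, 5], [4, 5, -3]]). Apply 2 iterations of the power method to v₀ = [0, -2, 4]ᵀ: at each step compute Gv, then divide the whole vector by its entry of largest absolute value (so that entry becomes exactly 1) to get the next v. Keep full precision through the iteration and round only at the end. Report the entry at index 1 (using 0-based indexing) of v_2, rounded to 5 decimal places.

Gv0 = (4.000000, 18.000000, -22.000000); divide by -22.000000 → v1 = (-0.181818, -0.818182, 1.000000)
Gv1 = (-0.909091, 3.090909, -7.818182); divide by -7.818182 → v2 = (0.116279, -0.395349, 1.000000)
Requested entry of v2: -68/172 = -0.39535

-0.39535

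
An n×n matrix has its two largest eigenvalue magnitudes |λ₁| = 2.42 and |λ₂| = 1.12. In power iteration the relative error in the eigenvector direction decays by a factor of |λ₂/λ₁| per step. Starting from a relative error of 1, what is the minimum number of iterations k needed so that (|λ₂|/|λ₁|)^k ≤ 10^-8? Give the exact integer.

24

|λ₂/λ₁| = 1.12/2.42 = 0.46281
Need k ≥ ln(10^-8) / ln(0.46281) = -18.4207 / -0.7704 ≈ 23.909
Smallest integer k satisfying the bound: 24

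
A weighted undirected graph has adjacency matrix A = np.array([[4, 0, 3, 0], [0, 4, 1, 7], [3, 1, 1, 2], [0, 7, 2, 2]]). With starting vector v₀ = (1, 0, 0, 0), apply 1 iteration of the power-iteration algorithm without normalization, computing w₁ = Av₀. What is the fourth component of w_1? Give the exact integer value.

w1 = Av₀ = (4, 0, 3, 0)
The requested component of w1 is 0.

0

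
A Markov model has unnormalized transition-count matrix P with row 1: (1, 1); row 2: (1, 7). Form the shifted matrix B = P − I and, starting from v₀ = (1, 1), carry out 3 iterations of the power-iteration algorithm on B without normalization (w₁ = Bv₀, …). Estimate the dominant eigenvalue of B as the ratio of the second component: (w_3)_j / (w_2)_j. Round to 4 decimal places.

μ ≈ 6.1628

B = P − I has rows (0, 1); (1, 6)
w1 = Bv₀ = (1, 7)
w2 = Bw1 = (7, 43)
w3 = Bw2 = (43, 265)
Ratio: 265/43 = 6.1628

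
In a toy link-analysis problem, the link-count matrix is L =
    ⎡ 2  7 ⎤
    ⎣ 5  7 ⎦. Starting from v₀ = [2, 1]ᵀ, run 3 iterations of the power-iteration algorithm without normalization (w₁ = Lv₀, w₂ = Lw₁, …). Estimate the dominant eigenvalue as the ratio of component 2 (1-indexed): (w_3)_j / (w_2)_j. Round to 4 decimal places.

λ ≈ 11.0517

w1 = Lv₀ = (11, 17)
w2 = Lw1 = (141, 174)
w3 = Lw2 = (1500, 1923)
Ratio at component: 1923 / 174 = 11.0517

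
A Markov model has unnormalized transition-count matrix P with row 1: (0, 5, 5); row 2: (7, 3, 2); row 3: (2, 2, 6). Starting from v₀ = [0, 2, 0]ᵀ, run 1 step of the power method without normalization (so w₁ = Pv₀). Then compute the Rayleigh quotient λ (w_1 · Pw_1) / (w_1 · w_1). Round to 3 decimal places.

w1 = Pv₀ = (10, 6, 4)
Pw1 = (50, 96, 56)
w1·Pw1 = 10·50 + 6·96 + 4·56 = 1300; w1·w1 = 10·10 + 6·6 + 4·4 = 152
λ ≈ 1300/152 = 8.553

λ ≈ 8.553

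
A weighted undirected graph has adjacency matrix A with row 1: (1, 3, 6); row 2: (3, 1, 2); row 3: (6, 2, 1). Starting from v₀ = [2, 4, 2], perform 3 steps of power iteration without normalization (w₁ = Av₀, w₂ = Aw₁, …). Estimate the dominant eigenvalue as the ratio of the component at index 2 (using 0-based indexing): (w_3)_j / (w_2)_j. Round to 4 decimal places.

w1 = Av₀ = (26, 14, 22)
w2 = Aw1 = (200, 136, 206)
w3 = Aw2 = (1844, 1148, 1678)
Ratio at component: 1678 / 206 = 8.1456

λ ≈ 8.1456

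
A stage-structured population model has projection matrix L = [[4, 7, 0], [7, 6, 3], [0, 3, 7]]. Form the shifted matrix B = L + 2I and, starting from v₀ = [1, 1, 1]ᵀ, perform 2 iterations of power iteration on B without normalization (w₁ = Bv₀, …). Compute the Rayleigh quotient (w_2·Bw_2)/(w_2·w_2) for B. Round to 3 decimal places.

μ ≈ 14.938

B = L + 2I has rows (6, 7, 0); (7, 8, 3); (0, 3, 9)
w1 = Bv₀ = (6·1 + 7·1 + 0·1; 7·1 + 8·1 + 3·1; 0·1 + 3·1 + 9·1) = (13, 18, 12)
w2 = Bw1 = (6·13 + 7·18 + 0·12; 7·13 + 8·18 + 3·12; 0·13 + 3·18 + 9·12) = (204, 271, 162)
Bw2 = (3121, 4082, 2271)
w2·Bw2 = 2110808; w2·w2 = 141301; μ ≈ 2110808/141301 = 14.938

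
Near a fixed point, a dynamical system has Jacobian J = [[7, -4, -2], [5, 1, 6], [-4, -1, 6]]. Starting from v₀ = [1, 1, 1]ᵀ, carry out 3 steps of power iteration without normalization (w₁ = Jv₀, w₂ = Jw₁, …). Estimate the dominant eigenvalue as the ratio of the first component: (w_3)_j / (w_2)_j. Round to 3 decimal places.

w1 = Jv₀ = (7·1 + (-4)·1 + (-2)·1; 5·1 + 1·1 + 6·1; (-4)·1 + (-1)·1 + 6·1) = (1, 12, 1)
w2 = Jw1 = (7·1 + (-4)·12 + (-2)·1; 5·1 + 1·12 + 6·1; (-4)·1 + (-1)·12 + 6·1) = (-43, 23, -10)
w3 = Jw2 = (-373, -252, 89)
Ratio at component: -373 / -43 = 8.674

λ ≈ 8.674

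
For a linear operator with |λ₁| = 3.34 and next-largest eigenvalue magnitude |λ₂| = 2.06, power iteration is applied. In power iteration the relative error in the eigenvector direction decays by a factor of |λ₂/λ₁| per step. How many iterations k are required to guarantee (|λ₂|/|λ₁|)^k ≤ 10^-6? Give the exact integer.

29

|λ₂/λ₁| = 2.06/3.34 = 0.61677
Need k ≥ ln(10^-6) / ln(0.61677) = -13.8155 / -0.4833 ≈ 28.588
Smallest integer k satisfying the bound: 29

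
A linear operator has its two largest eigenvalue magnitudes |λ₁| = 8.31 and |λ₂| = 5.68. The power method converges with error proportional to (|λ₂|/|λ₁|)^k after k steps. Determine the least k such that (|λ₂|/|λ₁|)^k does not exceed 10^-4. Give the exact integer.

|λ₂/λ₁| = 5.68/8.31 = 0.68351
Need k ≥ ln(10^-4) / ln(0.68351) = -9.2103 / -0.3805 ≈ 24.205
Smallest integer k satisfying the bound: 25

25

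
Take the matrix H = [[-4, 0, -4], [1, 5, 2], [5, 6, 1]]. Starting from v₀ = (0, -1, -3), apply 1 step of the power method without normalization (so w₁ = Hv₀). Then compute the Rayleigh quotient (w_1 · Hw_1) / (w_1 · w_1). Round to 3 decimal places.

λ ≈ 1.913

w1 = Hv₀ = ((-4)·0 + 0·(-1) + (-4)·(-3); 1·0 + 5·(-1) + 2·(-3); 5·0 + 6·(-1) + 1·(-3)) = (12, -11, -9)
Hw1 = (-12, -61, -15)
w1·Hw1 = 12·(-12) + (-11)·(-61) + (-9)·(-15) = 662; w1·w1 = 12·12 + (-11)·(-11) + (-9)·(-9) = 346
λ ≈ 662/346 = 1.913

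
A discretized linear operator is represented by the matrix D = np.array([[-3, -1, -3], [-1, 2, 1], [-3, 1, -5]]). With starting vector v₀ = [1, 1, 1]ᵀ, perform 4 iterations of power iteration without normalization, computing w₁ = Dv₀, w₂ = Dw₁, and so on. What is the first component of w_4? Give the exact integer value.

w1 = Dv₀ = (-7, 2, -7)
w2 = Dw1 = (40, 4, 58)
w3 = Dw2 = (-298, 26, -406)
w4 = Dw3 = (2086, -56, 2950)
The requested component of w4 is 2086.

2086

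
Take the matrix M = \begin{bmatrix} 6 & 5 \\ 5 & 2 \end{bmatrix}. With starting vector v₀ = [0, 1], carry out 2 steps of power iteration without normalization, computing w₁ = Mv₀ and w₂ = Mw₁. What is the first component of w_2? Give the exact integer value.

40

w1 = Mv₀ = (5, 2)
w2 = Mw1 = (40, 29)
The requested component of w2 is 40.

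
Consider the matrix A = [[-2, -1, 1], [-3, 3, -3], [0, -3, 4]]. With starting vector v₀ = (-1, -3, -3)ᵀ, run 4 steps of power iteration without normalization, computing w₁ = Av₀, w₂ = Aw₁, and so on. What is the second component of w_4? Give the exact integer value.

w1 = Av₀ = ((-2)·(-1) + (-1)·(-3) + 1·(-3); (-3)·(-1) + 3·(-3) + (-3)·(-3); 0·(-1) + (-3)·(-3) + 4·(-3)) = (2, 3, -3)
w2 = Aw1 = ((-2)·2 + (-1)·3 + 1·(-3); (-3)·2 + 3·3 + (-3)·(-3); 0·2 + (-3)·3 + 4·(-3)) = (-10, 12, -21)
w3 = Aw2 = (-13, 129, -120)
w4 = Aw3 = (-223, 786, -867)
The requested component of w4 is 786.

786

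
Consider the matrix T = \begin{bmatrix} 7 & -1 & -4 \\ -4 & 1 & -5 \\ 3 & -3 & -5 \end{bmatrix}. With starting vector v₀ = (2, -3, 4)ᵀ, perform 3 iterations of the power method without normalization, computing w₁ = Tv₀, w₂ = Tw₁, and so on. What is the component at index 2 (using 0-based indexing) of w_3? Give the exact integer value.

-401

w1 = Tv₀ = (1, -31, -5)
w2 = Tw1 = (58, -10, 121)
w3 = Tw2 = (-68, -847, -401)
The requested component of w3 is -401.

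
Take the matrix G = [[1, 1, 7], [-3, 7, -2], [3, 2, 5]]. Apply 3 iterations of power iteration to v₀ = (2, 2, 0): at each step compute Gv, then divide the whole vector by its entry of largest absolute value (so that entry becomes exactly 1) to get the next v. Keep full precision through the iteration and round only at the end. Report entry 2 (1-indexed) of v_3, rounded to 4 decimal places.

Gv0 = (4.00000, 8.00000, 10.00000); divide by 10.00000 → v1 = (0.40000, 0.80000, 1.00000)
Gv1 = (8.20000, 2.40000, 7.80000); divide by 8.20000 → v2 = (1.00000, 0.29268, 0.95122)
Gv2 = (7.95122, -2.85366, 8.34146); divide by 8.34146 → v3 = (0.95322, -0.34211, 1.00000)
Requested entry of v3: -234/684 = -0.3421

-0.3421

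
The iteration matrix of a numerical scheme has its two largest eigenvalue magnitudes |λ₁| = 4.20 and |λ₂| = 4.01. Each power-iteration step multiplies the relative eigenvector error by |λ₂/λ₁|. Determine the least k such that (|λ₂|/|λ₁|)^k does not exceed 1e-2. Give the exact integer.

|λ₂/λ₁| = 4.01/4.20 = 0.95476
Need k ≥ ln(1e-2) / ln(0.95476) = -4.6052 / -0.0463 ≈ 99.478
Smallest integer k satisfying the bound: 100

100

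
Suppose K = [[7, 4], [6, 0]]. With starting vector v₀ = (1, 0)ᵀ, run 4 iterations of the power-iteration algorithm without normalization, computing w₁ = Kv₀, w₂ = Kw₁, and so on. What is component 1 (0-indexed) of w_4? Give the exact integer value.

4074

w1 = Kv₀ = (7·1 + 4·0; 6·1 + 0·0) = (7, 6)
w2 = Kw1 = (7·7 + 4·6; 6·7 + 0·6) = (73, 42)
w3 = Kw2 = (679, 438)
w4 = Kw3 = (6505, 4074)
The requested component of w4 is 4074.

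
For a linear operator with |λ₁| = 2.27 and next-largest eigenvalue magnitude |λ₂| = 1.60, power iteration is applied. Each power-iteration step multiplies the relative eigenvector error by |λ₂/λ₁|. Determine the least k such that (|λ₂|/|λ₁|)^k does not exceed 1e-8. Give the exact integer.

|λ₂/λ₁| = 1.60/2.27 = 0.70485
Need k ≥ ln(1e-8) / ln(0.70485) = -18.4207 / -0.3498 ≈ 52.664
Smallest integer k satisfying the bound: 53

53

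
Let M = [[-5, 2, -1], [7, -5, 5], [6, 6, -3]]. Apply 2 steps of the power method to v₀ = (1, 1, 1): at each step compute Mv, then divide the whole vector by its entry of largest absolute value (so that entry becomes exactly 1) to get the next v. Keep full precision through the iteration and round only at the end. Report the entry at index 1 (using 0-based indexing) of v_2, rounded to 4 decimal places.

Mv0 = (-4.00000, 7.00000, 9.00000); divide by 9.00000 → v1 = (-0.44444, 0.77778, 1.00000)
Mv1 = (2.77778, -2.00000, -1.00000); divide by 2.77778 → v2 = (1.00000, -0.72000, -0.36000)
Requested entry of v2: -18/25 = -0.7200

-0.7200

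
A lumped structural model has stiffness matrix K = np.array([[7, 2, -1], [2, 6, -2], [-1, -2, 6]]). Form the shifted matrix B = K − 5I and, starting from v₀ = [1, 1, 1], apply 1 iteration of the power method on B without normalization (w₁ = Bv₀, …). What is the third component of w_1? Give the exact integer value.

-2

B = K − 5I has rows (2, 2, -1); (2, 1, -2); (-1, -2, 1)
w1 = Bv₀ = (3, 1, -2)
Requested component of w1: -2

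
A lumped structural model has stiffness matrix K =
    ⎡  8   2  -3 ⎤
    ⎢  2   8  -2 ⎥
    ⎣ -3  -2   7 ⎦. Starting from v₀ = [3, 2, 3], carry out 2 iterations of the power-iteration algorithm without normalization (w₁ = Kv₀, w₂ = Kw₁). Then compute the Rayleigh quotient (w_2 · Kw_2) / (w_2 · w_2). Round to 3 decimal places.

w1 = Kv₀ = (8·3 + 2·2 + (-3)·3; 2·3 + 8·2 + (-2)·3; (-3)·3 + (-2)·2 + 7·3) = (19, 16, 8)
w2 = Kw1 = (8·19 + 2·16 + (-3)·8; 2·19 + 8·16 + (-2)·8; (-3)·19 + (-2)·16 + 7·8) = (160, 150, -33)
Kw2 = (1679, 1586, -1011)
w2·Kw2 = 160·1679 + 150·1586 + (-33)·(-1011) = 539903; w2·w2 = 160·160 + 150·150 + (-33)·(-33) = 49189
λ ≈ 539903/49189 = 10.976

10.976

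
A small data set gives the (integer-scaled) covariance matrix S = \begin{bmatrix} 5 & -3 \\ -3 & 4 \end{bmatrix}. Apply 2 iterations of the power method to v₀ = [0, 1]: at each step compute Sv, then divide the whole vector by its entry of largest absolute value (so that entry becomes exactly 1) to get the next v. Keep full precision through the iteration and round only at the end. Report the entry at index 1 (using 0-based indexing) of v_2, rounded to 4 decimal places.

Sv0 = (-3.00000, 4.00000); divide by 4.00000 → v1 = (-0.75000, 1.00000)
Sv1 = (-6.75000, 6.25000); divide by -6.75000 → v2 = (1.00000, -0.92593)
Requested entry of v2: 25/-27 = -0.9259

-0.9259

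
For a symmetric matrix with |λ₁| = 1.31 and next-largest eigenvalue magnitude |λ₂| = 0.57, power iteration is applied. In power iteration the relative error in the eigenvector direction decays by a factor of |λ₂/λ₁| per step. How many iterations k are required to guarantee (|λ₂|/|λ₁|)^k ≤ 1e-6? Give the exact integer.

|λ₂/λ₁| = 0.57/1.31 = 0.43511
Need k ≥ ln(1e-6) / ln(0.43511) = -13.8155 / -0.8321 ≈ 16.602
Smallest integer k satisfying the bound: 17

17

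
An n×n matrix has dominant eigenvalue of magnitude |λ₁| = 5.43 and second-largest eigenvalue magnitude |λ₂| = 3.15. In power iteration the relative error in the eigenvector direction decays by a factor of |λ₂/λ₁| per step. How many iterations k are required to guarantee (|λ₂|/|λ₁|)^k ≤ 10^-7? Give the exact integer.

30

|λ₂/λ₁| = 3.15/5.43 = 0.58011
Need k ≥ ln(10^-7) / ln(0.58011) = -16.1181 / -0.5445 ≈ 29.600
Smallest integer k satisfying the bound: 30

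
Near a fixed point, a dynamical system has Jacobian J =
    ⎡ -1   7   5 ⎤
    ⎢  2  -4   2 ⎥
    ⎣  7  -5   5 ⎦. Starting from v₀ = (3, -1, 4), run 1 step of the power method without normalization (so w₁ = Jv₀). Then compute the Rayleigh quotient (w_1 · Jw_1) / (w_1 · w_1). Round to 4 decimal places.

w1 = Jv₀ = ((-1)·3 + 7·(-1) + 5·4; 2·3 + (-4)·(-1) + 2·4; 7·3 + (-5)·(-1) + 5·4) = (10, 18, 46)
Jw1 = (346, 40, 210)
w1·Jw1 = 10·346 + 18·40 + 46·210 = 13840; w1·w1 = 10·10 + 18·18 + 46·46 = 2540
λ ≈ 13840/2540 = 5.4488

λ ≈ 5.4488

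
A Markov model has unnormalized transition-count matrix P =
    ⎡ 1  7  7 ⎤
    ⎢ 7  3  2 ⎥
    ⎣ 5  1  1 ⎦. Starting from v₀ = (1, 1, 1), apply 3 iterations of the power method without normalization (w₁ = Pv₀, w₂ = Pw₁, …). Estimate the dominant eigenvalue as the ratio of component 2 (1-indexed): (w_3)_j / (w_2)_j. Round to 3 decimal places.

λ ≈ 10.897

w1 = Pv₀ = (15, 12, 7)
w2 = Pw1 = (148, 155, 94)
w3 = Pw2 = (1891, 1689, 989)
Ratio at component: 1689 / 155 = 10.897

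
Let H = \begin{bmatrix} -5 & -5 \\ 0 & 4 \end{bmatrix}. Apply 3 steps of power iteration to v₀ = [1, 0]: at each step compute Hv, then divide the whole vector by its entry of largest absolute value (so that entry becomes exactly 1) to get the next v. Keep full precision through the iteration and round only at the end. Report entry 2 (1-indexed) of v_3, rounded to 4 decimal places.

0.0000

Hv0 = (-5.00000, 0.00000); divide by -5.00000 → v1 = (1.00000, 0.00000)
Hv1 = (-5.00000, 0.00000); divide by -5.00000 → v2 = (1.00000, 0.00000)
Hv2 = (-5.00000, 0.00000); divide by -5.00000 → v3 = (1.00000, 0.00000)
Requested entry of v3: 0/-125 = 0.0000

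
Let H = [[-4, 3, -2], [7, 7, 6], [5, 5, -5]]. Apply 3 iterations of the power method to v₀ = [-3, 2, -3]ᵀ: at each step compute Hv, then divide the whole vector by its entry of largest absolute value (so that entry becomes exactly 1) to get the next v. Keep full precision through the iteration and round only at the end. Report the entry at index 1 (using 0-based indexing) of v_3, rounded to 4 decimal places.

1.0000

Hv0 = (24.00000, -25.00000, 10.00000); divide by -25.00000 → v1 = (-0.96000, 1.00000, -0.40000)
Hv1 = (7.64000, -2.12000, 2.20000); divide by 7.64000 → v2 = (1.00000, -0.27749, 0.28796)
Hv2 = (-5.40838, 6.78534, 2.17277); divide by 6.78534 → v3 = (-0.79707, 1.00000, 0.32022)
Requested entry of v3: -1296/-1296 = 1.0000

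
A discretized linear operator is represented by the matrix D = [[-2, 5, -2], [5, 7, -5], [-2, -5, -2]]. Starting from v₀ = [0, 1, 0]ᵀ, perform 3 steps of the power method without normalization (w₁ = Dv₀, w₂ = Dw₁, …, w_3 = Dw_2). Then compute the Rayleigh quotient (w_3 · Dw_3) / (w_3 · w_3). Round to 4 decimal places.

w1 = Dv₀ = ((-2)·0 + 5·1 + (-2)·0; 5·0 + 7·1 + (-5)·0; (-2)·0 + (-5)·1 + (-2)·0) = (5, 7, -5)
w2 = Dw1 = ((-2)·5 + 5·7 + (-2)·(-5); 5·5 + 7·7 + (-5)·(-5); (-2)·5 + (-5)·7 + (-2)·(-5)) = (35, 99, -35)
w3 = Dw2 = (495, 1043, -495)
Dw3 = (5215, 12251, -5215)
w3·Dw3 = 495·5215 + 1043·12251 + (-495)·(-5215) = 17940643; w3·w3 = 495·495 + 1043·1043 + (-495)·(-495) = 1577899
λ ≈ 17940643/1577899 = 11.3700

11.3700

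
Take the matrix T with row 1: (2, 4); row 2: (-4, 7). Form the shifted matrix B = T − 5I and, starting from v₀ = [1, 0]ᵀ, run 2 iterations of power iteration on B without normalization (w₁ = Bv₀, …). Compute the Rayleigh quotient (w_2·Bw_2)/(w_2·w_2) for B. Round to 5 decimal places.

-1.76923

B = T − 5I has rows (-3, 4); (-4, 2)
w1 = Bv₀ = ((-3)·1 + 4·0; (-4)·1 + 2·0) = (-3, -4)
w2 = Bw1 = ((-3)·(-3) + 4·(-4); (-4)·(-3) + 2·(-4)) = (-7, 4)
Bw2 = (37, 36)
w2·Bw2 = -115; w2·w2 = 65; μ ≈ -115/65 = -1.76923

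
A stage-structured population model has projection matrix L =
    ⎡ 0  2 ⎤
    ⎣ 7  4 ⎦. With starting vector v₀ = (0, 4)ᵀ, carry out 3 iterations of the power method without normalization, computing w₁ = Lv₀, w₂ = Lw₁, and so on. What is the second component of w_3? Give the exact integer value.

w1 = Lv₀ = (0·0 + 2·4; 7·0 + 4·4) = (8, 16)
w2 = Lw1 = (0·8 + 2·16; 7·8 + 4·16) = (32, 120)
w3 = Lw2 = (240, 704)
The requested component of w3 is 704.

704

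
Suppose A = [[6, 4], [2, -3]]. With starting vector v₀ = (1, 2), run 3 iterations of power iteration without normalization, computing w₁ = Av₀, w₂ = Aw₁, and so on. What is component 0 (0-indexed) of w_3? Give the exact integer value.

568

w1 = Av₀ = (6·1 + 4·2; 2·1 + (-3)·2) = (14, -4)
w2 = Aw1 = (6·14 + 4·(-4); 2·14 + (-3)·(-4)) = (68, 40)
w3 = Aw2 = (568, 16)
The requested component of w3 is 568.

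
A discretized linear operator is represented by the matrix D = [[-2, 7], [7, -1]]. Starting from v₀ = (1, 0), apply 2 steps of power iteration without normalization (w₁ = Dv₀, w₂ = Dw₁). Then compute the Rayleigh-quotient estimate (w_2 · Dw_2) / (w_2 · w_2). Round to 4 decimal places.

w1 = Dv₀ = (-2, 7)
w2 = Dw1 = (53, -21)
Dw2 = (-253, 392)
w2·Dw2 = 53·(-253) + (-21)·392 = -21641; w2·w2 = 53·53 + (-21)·(-21) = 3250
λ ≈ -21641/3250 = -6.6588

-6.6588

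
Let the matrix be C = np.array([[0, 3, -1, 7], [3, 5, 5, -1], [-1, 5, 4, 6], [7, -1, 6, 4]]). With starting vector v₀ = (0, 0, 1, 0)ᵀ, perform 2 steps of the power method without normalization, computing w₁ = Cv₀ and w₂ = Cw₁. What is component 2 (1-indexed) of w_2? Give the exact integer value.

36

w1 = Cv₀ = (-1, 5, 4, 6)
w2 = Cw1 = (53, 36, 78, 36)
The requested component of w2 is 36.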